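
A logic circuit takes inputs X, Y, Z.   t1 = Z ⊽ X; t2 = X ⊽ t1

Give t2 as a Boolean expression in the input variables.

t1 = Z ⊽ X
t2 = X ⊽ t1 = X ⊽ (Z ⊽ X)

X ⊽ (Z ⊽ X)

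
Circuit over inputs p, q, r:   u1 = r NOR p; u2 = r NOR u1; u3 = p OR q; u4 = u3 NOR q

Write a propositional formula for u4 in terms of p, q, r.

u3 = p OR q
u4 = u3 NOR q = (p OR q) NOR q

(p OR q) NOR q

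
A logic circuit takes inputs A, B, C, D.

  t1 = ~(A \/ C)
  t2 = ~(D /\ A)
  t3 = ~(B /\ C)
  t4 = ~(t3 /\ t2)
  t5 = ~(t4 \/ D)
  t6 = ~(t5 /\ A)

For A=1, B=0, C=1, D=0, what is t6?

t2 = ~(0 /\ 1) = 1
t3 = ~(0 /\ 1) = 1
t4 = ~(1 /\ 1) = 0
t5 = ~(0 \/ 0) = 1
t6 = ~(1 /\ 1) = 0

0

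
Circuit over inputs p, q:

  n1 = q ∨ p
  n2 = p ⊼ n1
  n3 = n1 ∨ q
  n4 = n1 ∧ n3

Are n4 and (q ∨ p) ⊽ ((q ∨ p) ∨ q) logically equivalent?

No

n1 = q ∨ p
n3 = n1 ∨ q = (q ∨ p) ∨ q
n4 = n1 ∧ n3 = (q ∨ p) ∧ ((q ∨ p) ∨ q)
At p=0, q=0: circuit gives 0, formula gives 1.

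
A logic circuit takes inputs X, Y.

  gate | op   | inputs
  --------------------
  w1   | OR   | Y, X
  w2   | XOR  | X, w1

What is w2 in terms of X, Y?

w1 = Y OR X
w2 = X XOR w1 = X XOR (Y OR X)

X XOR (Y OR X)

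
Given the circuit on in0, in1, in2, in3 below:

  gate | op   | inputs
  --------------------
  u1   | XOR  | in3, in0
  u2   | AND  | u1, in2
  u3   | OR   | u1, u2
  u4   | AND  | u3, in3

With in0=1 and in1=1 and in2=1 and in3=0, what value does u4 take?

0

u1 = 0 XOR 1 = 1
u2 = 1 AND 1 = 1
u3 = 1 OR 1 = 1
u4 = 1 AND 0 = 0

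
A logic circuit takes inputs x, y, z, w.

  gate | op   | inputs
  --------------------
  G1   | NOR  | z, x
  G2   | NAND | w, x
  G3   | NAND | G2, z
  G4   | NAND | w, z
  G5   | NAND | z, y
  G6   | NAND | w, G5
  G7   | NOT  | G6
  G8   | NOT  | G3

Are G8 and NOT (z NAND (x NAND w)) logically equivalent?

G2 = w NAND x
G3 = G2 NAND z = (w NAND x) NAND z
G8 = NOT G3 = NOT ((w NAND x) NAND z)
At x=0, y=0, z=0, w=0: circuit gives 0, formula gives 0.
At x=0, y=0, z=1, w=0: circuit gives 1, formula gives 1.
Agrees on all 16 inputs.

Yes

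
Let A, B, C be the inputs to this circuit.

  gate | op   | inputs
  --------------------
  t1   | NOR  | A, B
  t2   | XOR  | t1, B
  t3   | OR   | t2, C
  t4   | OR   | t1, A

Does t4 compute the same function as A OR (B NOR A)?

t1 = A NOR B
t4 = t1 OR A = (A NOR B) OR A
At A=0, B=1, C=0: circuit gives 0, formula gives 0.
At A=0, B=0, C=0: circuit gives 1, formula gives 1.
Agrees on all 8 inputs.

Yes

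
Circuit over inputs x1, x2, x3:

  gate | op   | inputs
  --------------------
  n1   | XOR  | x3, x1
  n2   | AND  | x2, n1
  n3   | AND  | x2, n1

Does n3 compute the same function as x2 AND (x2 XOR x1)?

No

n1 = x3 XOR x1
n3 = x2 AND n1 = x2 AND (x3 XOR x1)
At x1=0, x2=1, x3=0: circuit gives 0, formula gives 1.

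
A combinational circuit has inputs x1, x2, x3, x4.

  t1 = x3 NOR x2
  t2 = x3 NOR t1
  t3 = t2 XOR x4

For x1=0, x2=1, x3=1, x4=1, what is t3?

t1 = 1 NOR 1 = 0
t2 = 1 NOR 0 = 0
t3 = 0 XOR 1 = 1

1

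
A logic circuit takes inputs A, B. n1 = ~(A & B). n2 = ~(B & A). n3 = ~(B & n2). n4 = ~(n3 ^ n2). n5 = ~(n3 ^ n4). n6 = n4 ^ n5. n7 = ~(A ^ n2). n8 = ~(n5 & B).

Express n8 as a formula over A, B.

~((~((~(B & (~(B & A)))) ^ (~((~(B & (~(B & A)))) ^ (~(B & A)))))) & B)

n2 = ~(B & A)
n3 = ~(B & n2) = ~(B & (~(B & A)))
n4 = ~(n3 ^ n2) = ~((~(B & (~(B & A)))) ^ (~(B & A)))
n5 = ~(n3 ^ n4) = ~((~(B & (~(B & A)))) ^ (~((~(B & (~(B & A)))) ^ (~(B & A)))))
n8 = ~(n5 & B) = ~((~((~(B & (~(B & A)))) ^ (~((~(B & (~(B & A)))) ^ (~(B & A)))))) & B)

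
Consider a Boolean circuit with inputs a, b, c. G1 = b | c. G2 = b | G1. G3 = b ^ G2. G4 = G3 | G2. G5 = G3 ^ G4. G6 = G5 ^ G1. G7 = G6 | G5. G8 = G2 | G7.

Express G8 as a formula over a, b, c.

(b | (b | c)) | ((((b ^ (b | (b | c))) ^ ((b ^ (b | (b | c))) | (b | (b | c)))) ^ (b | c)) | ((b ^ (b | (b | c))) ^ ((b ^ (b | (b | c))) | (b | (b | c)))))

G1 = b | c
G2 = b | G1 = b | (b | c)
G3 = b ^ G2 = b ^ (b | (b | c))
G4 = G3 | G2 = (b ^ (b | (b | c))) | (b | (b | c))
G5 = G3 ^ G4 = (b ^ (b | (b | c))) ^ ((b ^ (b | (b | c))) | (b | (b | c)))
G6 = G5 ^ G1 = ((b ^ (b | (b | c))) ^ ((b ^ (b | (b | c))) | (b | (b | c)))) ^ (b | c)
G7 = G6 | G5 = (((b ^ (b | (b | c))) ^ ((b ^ (b | (b | c))) | (b | (b | c)))) ^ (b | c)) | ((b ^ (b | (b | c))) ^ ((b ^ (b | (b | c))) | (b | (b | c))))
G8 = G2 | G7 = (b | (b | c)) | ((((b ^ (b | (b | c))) ^ ((b ^ (b | (b | c))) | (b | (b | c)))) ^ (b | c)) | ((b ^ (b | (b | c))) ^ ((b ^ (b | (b | c))) | (b | (b | c)))))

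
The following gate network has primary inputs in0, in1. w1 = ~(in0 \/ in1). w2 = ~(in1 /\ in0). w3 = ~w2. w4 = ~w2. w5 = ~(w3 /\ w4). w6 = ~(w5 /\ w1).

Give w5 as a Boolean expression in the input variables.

~(~(~(in1 /\ in0)) /\ ~(~(in1 /\ in0)))

w2 = ~(in1 /\ in0)
w3 = ~w2 = ~(~(in1 /\ in0))
w4 = ~w2 = ~(~(in1 /\ in0))
w5 = ~(w3 /\ w4) = ~(~(~(in1 /\ in0)) /\ ~(~(in1 /\ in0)))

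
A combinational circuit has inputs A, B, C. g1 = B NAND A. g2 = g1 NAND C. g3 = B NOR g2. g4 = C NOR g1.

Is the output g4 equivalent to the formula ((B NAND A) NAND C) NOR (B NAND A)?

g1 = B NAND A
g4 = C NOR g1 = C NOR (B NAND A)
At A=1, B=1, C=0: circuit gives 1, formula gives 0.

No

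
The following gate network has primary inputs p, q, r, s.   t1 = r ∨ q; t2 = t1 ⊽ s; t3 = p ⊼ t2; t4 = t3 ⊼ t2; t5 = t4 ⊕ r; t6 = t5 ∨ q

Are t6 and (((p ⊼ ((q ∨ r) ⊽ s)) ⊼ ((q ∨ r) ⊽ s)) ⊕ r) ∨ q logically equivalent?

t1 = r ∨ q
t2 = t1 ⊽ s = (r ∨ q) ⊽ s
t3 = p ⊼ t2 = p ⊼ ((r ∨ q) ⊽ s)
t4 = t3 ⊼ t2 = (p ⊼ ((r ∨ q) ⊽ s)) ⊼ ((r ∨ q) ⊽ s)
t5 = t4 ⊕ r = ((p ⊼ ((r ∨ q) ⊽ s)) ⊼ ((r ∨ q) ⊽ s)) ⊕ r
t6 = t5 ∨ q = (((p ⊼ ((r ∨ q) ⊽ s)) ⊼ ((r ∨ q) ⊽ s)) ⊕ r) ∨ q
At p=0, q=0, r=0, s=0: circuit gives 0, formula gives 0.
At p=0, q=0, r=0, s=1: circuit gives 1, formula gives 1.
Agrees on all 16 inputs.

Yes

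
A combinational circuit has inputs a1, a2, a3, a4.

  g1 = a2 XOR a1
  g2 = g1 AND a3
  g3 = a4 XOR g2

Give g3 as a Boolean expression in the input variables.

a4 XOR ((a2 XOR a1) AND a3)

g1 = a2 XOR a1
g2 = g1 AND a3 = (a2 XOR a1) AND a3
g3 = a4 XOR g2 = a4 XOR ((a2 XOR a1) AND a3)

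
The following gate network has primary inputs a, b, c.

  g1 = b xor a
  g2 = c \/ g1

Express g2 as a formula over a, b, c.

c \/ (b xor a)

g1 = b xor a
g2 = c \/ g1 = c \/ (b xor a)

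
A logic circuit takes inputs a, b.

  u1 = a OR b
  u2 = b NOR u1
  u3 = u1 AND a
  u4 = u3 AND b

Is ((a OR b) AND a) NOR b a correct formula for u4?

No

u1 = a OR b
u3 = u1 AND a = (a OR b) AND a
u4 = u3 AND b = ((a OR b) AND a) AND b
At a=0, b=0: circuit gives 0, formula gives 1.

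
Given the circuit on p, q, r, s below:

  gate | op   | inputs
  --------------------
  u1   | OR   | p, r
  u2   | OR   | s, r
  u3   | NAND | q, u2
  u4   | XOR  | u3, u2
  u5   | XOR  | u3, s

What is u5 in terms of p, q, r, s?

u2 = s OR r
u3 = q NAND u2 = q NAND (s OR r)
u5 = u3 XOR s = (q NAND (s OR r)) XOR s

(q NAND (s OR r)) XOR s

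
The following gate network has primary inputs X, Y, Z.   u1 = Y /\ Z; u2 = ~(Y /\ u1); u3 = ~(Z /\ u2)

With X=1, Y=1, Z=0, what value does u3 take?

1

u1 = 1 /\ 0 = 0
u2 = ~(1 /\ 0) = 1
u3 = ~(0 /\ 1) = 1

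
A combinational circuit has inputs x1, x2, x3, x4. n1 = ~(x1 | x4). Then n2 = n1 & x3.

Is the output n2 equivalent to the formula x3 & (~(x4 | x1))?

Yes

n1 = ~(x1 | x4)
n2 = n1 & x3 = (~(x1 | x4)) & x3
At x1=0, x2=0, x3=0, x4=0: circuit gives 0, formula gives 0.
At x1=0, x2=0, x3=1, x4=0: circuit gives 1, formula gives 1.
Agrees on all 16 inputs.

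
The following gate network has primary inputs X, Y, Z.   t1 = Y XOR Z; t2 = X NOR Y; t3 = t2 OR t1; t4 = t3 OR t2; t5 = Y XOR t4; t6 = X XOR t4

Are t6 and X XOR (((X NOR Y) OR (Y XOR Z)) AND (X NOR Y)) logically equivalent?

t1 = Y XOR Z
t2 = X NOR Y
t3 = t2 OR t1 = (X NOR Y) OR (Y XOR Z)
t4 = t3 OR t2 = ((X NOR Y) OR (Y XOR Z)) OR (X NOR Y)
t6 = X XOR t4 = X XOR (((X NOR Y) OR (Y XOR Z)) OR (X NOR Y))
At X=0, Y=1, Z=0: circuit gives 1, formula gives 0.

No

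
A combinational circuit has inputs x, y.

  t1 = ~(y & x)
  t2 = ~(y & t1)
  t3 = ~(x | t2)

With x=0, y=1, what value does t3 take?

1

t1 = ~(1 & 0) = 1
t2 = ~(1 & 1) = 0
t3 = ~(0 | 0) = 1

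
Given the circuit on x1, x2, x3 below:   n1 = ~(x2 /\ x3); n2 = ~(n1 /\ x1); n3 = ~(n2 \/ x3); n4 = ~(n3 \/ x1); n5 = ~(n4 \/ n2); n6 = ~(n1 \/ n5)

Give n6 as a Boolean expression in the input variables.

~((~(x2 /\ x3)) \/ (~((~((~((~((~(x2 /\ x3)) /\ x1)) \/ x3)) \/ x1)) \/ (~((~(x2 /\ x3)) /\ x1)))))

n1 = ~(x2 /\ x3)
n2 = ~(n1 /\ x1) = ~((~(x2 /\ x3)) /\ x1)
n3 = ~(n2 \/ x3) = ~((~((~(x2 /\ x3)) /\ x1)) \/ x3)
n4 = ~(n3 \/ x1) = ~((~((~((~(x2 /\ x3)) /\ x1)) \/ x3)) \/ x1)
n5 = ~(n4 \/ n2) = ~((~((~((~((~(x2 /\ x3)) /\ x1)) \/ x3)) \/ x1)) \/ (~((~(x2 /\ x3)) /\ x1)))
n6 = ~(n1 \/ n5) = ~((~(x2 /\ x3)) \/ (~((~((~((~((~(x2 /\ x3)) /\ x1)) \/ x3)) \/ x1)) \/ (~((~(x2 /\ x3)) /\ x1)))))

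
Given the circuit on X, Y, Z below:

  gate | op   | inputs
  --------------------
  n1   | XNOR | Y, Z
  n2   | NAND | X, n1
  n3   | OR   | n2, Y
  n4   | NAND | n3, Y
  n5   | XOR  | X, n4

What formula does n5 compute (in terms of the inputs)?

X XOR (((X NAND (Y XNOR Z)) OR Y) NAND Y)

n1 = Y XNOR Z
n2 = X NAND n1 = X NAND (Y XNOR Z)
n3 = n2 OR Y = (X NAND (Y XNOR Z)) OR Y
n4 = n3 NAND Y = ((X NAND (Y XNOR Z)) OR Y) NAND Y
n5 = X XOR n4 = X XOR (((X NAND (Y XNOR Z)) OR Y) NAND Y)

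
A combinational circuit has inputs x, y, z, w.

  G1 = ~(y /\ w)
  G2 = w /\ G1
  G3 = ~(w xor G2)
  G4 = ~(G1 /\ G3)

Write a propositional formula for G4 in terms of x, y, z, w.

~((~(y /\ w)) /\ (~(w xor (w /\ (~(y /\ w))))))

G1 = ~(y /\ w)
G2 = w /\ G1 = w /\ (~(y /\ w))
G3 = ~(w xor G2) = ~(w xor (w /\ (~(y /\ w))))
G4 = ~(G1 /\ G3) = ~((~(y /\ w)) /\ (~(w xor (w /\ (~(y /\ w))))))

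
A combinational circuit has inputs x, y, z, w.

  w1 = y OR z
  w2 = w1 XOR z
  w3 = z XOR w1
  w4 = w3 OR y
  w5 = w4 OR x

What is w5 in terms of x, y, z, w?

w1 = y OR z
w3 = z XOR w1 = z XOR (y OR z)
w4 = w3 OR y = (z XOR (y OR z)) OR y
w5 = w4 OR x = ((z XOR (y OR z)) OR y) OR x

((z XOR (y OR z)) OR y) OR x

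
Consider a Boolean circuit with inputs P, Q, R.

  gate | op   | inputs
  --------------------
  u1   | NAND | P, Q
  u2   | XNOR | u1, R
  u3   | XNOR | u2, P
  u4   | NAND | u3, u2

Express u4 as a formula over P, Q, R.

u1 = P NAND Q
u2 = u1 XNOR R = (P NAND Q) XNOR R
u3 = u2 XNOR P = ((P NAND Q) XNOR R) XNOR P
u4 = u3 NAND u2 = (((P NAND Q) XNOR R) XNOR P) NAND ((P NAND Q) XNOR R)

(((P NAND Q) XNOR R) XNOR P) NAND ((P NAND Q) XNOR R)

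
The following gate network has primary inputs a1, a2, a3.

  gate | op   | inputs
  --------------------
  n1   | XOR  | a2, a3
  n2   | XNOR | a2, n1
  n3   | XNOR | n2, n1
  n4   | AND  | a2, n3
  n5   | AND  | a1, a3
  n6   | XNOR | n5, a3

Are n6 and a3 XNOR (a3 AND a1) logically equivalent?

n5 = a1 AND a3
n6 = n5 XNOR a3 = (a1 AND a3) XNOR a3
At a1=0, a2=0, a3=1: circuit gives 0, formula gives 0.
At a1=0, a2=0, a3=0: circuit gives 1, formula gives 1.
Agrees on all 8 inputs.

Yes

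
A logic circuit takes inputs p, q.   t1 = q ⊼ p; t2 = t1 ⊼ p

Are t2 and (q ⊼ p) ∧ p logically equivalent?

t1 = q ⊼ p
t2 = t1 ⊼ p = (q ⊼ p) ⊼ p
At p=0, q=0: circuit gives 1, formula gives 0.

No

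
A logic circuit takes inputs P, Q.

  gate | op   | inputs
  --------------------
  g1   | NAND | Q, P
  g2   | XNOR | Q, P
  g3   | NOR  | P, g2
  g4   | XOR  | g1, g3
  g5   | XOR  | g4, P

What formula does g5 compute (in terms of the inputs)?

((Q NAND P) XOR (P NOR (Q XNOR P))) XOR P

g1 = Q NAND P
g2 = Q XNOR P
g3 = P NOR g2 = P NOR (Q XNOR P)
g4 = g1 XOR g3 = (Q NAND P) XOR (P NOR (Q XNOR P))
g5 = g4 XOR P = ((Q NAND P) XOR (P NOR (Q XNOR P))) XOR P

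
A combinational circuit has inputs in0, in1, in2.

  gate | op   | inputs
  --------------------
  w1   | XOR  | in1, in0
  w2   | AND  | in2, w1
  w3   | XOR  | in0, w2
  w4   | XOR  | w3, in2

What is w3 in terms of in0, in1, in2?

in0 XOR (in2 AND (in1 XOR in0))

w1 = in1 XOR in0
w2 = in2 AND w1 = in2 AND (in1 XOR in0)
w3 = in0 XOR w2 = in0 XOR (in2 AND (in1 XOR in0))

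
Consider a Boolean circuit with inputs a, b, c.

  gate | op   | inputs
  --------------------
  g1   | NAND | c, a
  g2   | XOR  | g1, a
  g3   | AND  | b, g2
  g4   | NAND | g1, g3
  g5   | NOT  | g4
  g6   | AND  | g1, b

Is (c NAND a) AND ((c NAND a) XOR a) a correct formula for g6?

g1 = c NAND a
g6 = g1 AND b = (c NAND a) AND b
At a=0, b=0, c=0: circuit gives 0, formula gives 1.

No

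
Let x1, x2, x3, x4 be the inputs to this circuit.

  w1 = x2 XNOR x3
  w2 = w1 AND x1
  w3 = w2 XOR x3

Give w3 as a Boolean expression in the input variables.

((x2 XNOR x3) AND x1) XOR x3

w1 = x2 XNOR x3
w2 = w1 AND x1 = (x2 XNOR x3) AND x1
w3 = w2 XOR x3 = ((x2 XNOR x3) AND x1) XOR x3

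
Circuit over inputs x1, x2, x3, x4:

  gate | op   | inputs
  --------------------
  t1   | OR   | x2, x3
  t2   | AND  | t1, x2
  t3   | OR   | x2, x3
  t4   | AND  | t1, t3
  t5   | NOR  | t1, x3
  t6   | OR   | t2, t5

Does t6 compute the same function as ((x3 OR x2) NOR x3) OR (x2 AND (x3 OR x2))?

t1 = x2 OR x3
t2 = t1 AND x2 = (x2 OR x3) AND x2
t5 = t1 NOR x3 = (x2 OR x3) NOR x3
t6 = t2 OR t5 = ((x2 OR x3) AND x2) OR ((x2 OR x3) NOR x3)
At x1=0, x2=0, x3=1, x4=0: circuit gives 0, formula gives 0.
At x1=0, x2=0, x3=0, x4=0: circuit gives 1, formula gives 1.
Agrees on all 16 inputs.

Yes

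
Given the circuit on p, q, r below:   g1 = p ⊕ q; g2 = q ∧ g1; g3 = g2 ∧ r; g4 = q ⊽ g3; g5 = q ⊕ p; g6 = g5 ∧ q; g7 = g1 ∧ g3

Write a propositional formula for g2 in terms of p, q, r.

g1 = p ⊕ q
g2 = q ∧ g1 = q ∧ (p ⊕ q)

q ∧ (p ⊕ q)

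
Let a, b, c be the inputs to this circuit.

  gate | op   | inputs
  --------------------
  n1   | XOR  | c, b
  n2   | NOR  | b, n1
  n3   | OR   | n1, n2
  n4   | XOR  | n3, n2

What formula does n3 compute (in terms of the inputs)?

n1 = c XOR b
n2 = b NOR n1 = b NOR (c XOR b)
n3 = n1 OR n2 = (c XOR b) OR (b NOR (c XOR b))

(c XOR b) OR (b NOR (c XOR b))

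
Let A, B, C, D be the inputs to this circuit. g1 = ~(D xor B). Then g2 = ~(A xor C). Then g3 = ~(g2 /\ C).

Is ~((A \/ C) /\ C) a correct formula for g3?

g2 = ~(A xor C)
g3 = ~(g2 /\ C) = ~((~(A xor C)) /\ C)
At A=0, B=0, C=1, D=0: circuit gives 1, formula gives 0.

No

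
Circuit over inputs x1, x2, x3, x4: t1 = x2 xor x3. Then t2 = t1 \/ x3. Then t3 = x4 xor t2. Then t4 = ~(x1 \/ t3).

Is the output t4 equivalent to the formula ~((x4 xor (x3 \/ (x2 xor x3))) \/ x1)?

t1 = x2 xor x3
t2 = t1 \/ x3 = (x2 xor x3) \/ x3
t3 = x4 xor t2 = x4 xor ((x2 xor x3) \/ x3)
t4 = ~(x1 \/ t3) = ~(x1 \/ (x4 xor ((x2 xor x3) \/ x3)))
At x1=0, x2=0, x3=0, x4=1: circuit gives 0, formula gives 0.
At x1=0, x2=0, x3=0, x4=0: circuit gives 1, formula gives 1.
Agrees on all 16 inputs.

Yes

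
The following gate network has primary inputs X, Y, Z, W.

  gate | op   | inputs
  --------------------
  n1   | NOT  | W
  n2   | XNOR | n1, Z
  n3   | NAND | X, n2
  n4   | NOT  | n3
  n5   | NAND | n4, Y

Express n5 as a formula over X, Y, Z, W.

NOT (X NAND (NOT W XNOR Z)) NAND Y

n1 = NOT W
n2 = n1 XNOR Z = NOT W XNOR Z
n3 = X NAND n2 = X NAND (NOT W XNOR Z)
n4 = NOT n3 = NOT (X NAND (NOT W XNOR Z))
n5 = n4 NAND Y = NOT (X NAND (NOT W XNOR Z)) NAND Y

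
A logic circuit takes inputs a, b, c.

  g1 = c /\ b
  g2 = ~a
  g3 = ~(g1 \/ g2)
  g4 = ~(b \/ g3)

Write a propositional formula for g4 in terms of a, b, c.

~(b \/ (~((c /\ b) \/ ~a)))

g1 = c /\ b
g2 = ~a
g3 = ~(g1 \/ g2) = ~((c /\ b) \/ ~a)
g4 = ~(b \/ g3) = ~(b \/ (~((c /\ b) \/ ~a)))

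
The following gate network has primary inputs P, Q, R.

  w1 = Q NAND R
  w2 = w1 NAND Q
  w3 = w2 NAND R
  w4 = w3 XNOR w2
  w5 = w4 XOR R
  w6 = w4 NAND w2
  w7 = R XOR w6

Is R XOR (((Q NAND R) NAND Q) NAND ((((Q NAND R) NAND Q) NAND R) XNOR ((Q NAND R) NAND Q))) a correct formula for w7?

w1 = Q NAND R
w2 = w1 NAND Q = (Q NAND R) NAND Q
w3 = w2 NAND R = ((Q NAND R) NAND Q) NAND R
w4 = w3 XNOR w2 = (((Q NAND R) NAND Q) NAND R) XNOR ((Q NAND R) NAND Q)
w6 = w4 NAND w2 = ((((Q NAND R) NAND Q) NAND R) XNOR ((Q NAND R) NAND Q)) NAND ((Q NAND R) NAND Q)
w7 = R XOR w6 = R XOR (((((Q NAND R) NAND Q) NAND R) XNOR ((Q NAND R) NAND Q)) NAND ((Q NAND R) NAND Q))
At P=0, Q=0, R=0: circuit gives 0, formula gives 0.
At P=0, Q=1, R=0: circuit gives 1, formula gives 1.
Agrees on all 8 inputs.

Yes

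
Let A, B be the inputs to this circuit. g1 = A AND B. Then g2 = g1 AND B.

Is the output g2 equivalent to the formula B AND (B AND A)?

Yes

g1 = A AND B
g2 = g1 AND B = (A AND B) AND B
At A=0, B=0: circuit gives 0, formula gives 0.
At A=1, B=1: circuit gives 1, formula gives 1.
Agrees on all 4 inputs.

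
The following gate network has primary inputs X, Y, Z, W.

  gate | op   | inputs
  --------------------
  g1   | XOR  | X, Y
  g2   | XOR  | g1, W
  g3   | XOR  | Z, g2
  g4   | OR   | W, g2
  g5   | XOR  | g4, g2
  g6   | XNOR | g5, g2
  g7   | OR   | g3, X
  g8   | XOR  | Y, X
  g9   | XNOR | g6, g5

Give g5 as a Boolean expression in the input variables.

(W OR ((X XOR Y) XOR W)) XOR ((X XOR Y) XOR W)

g1 = X XOR Y
g2 = g1 XOR W = (X XOR Y) XOR W
g4 = W OR g2 = W OR ((X XOR Y) XOR W)
g5 = g4 XOR g2 = (W OR ((X XOR Y) XOR W)) XOR ((X XOR Y) XOR W)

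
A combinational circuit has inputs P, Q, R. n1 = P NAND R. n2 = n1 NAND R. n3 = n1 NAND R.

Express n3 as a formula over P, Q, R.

n1 = P NAND R
n3 = n1 NAND R = (P NAND R) NAND R

(P NAND R) NAND R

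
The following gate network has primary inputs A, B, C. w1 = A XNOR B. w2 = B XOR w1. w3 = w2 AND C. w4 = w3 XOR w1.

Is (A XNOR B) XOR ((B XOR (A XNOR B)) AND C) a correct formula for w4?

Yes

w1 = A XNOR B
w2 = B XOR w1 = B XOR (A XNOR B)
w3 = w2 AND C = (B XOR (A XNOR B)) AND C
w4 = w3 XOR w1 = ((B XOR (A XNOR B)) AND C) XOR (A XNOR B)
At A=0, B=0, C=1: circuit gives 0, formula gives 0.
At A=0, B=0, C=0: circuit gives 1, formula gives 1.
Agrees on all 8 inputs.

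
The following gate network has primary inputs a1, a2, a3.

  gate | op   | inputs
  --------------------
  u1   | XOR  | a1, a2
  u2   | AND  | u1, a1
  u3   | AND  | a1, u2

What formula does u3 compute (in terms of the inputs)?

a1 AND ((a1 XOR a2) AND a1)

u1 = a1 XOR a2
u2 = u1 AND a1 = (a1 XOR a2) AND a1
u3 = a1 AND u2 = a1 AND ((a1 XOR a2) AND a1)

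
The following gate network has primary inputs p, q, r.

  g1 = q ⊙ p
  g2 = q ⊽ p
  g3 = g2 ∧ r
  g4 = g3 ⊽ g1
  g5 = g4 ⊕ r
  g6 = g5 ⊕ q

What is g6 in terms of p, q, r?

g1 = q ⊙ p
g2 = q ⊽ p
g3 = g2 ∧ r = (q ⊽ p) ∧ r
g4 = g3 ⊽ g1 = ((q ⊽ p) ∧ r) ⊽ (q ⊙ p)
g5 = g4 ⊕ r = (((q ⊽ p) ∧ r) ⊽ (q ⊙ p)) ⊕ r
g6 = g5 ⊕ q = ((((q ⊽ p) ∧ r) ⊽ (q ⊙ p)) ⊕ r) ⊕ q

((((q ⊽ p) ∧ r) ⊽ (q ⊙ p)) ⊕ r) ⊕ q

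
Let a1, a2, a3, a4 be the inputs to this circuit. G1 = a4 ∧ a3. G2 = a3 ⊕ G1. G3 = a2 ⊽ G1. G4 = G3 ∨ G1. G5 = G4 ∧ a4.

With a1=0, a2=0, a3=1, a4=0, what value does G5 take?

0

G1 = 0 ∧ 1 = 0
G3 = 0 ⊽ 0 = 1
G4 = 1 ∨ 0 = 1
G5 = 1 ∧ 0 = 0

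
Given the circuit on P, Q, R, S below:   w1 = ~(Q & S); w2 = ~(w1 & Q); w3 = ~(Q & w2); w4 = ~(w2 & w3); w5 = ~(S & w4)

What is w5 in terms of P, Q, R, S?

~(S & (~((~((~(Q & S)) & Q)) & (~(Q & (~((~(Q & S)) & Q)))))))

w1 = ~(Q & S)
w2 = ~(w1 & Q) = ~((~(Q & S)) & Q)
w3 = ~(Q & w2) = ~(Q & (~((~(Q & S)) & Q)))
w4 = ~(w2 & w3) = ~((~((~(Q & S)) & Q)) & (~(Q & (~((~(Q & S)) & Q)))))
w5 = ~(S & w4) = ~(S & (~((~((~(Q & S)) & Q)) & (~(Q & (~((~(Q & S)) & Q)))))))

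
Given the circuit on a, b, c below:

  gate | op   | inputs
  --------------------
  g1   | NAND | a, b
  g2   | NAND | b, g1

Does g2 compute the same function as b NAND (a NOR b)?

g1 = a NAND b
g2 = b NAND g1 = b NAND (a NAND b)
At a=0, b=1, c=0: circuit gives 0, formula gives 1.

No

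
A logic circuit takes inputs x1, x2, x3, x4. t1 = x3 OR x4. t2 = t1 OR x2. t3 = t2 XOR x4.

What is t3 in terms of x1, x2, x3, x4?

((x3 OR x4) OR x2) XOR x4

t1 = x3 OR x4
t2 = t1 OR x2 = (x3 OR x4) OR x2
t3 = t2 XOR x4 = ((x3 OR x4) OR x2) XOR x4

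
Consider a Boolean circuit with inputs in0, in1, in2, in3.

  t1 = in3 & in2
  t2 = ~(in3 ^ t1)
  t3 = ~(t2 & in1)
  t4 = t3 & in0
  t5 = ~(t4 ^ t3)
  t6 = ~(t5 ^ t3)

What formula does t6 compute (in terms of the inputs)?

~((~(((~((~(in3 ^ (in3 & in2))) & in1)) & in0) ^ (~((~(in3 ^ (in3 & in2))) & in1)))) ^ (~((~(in3 ^ (in3 & in2))) & in1)))

t1 = in3 & in2
t2 = ~(in3 ^ t1) = ~(in3 ^ (in3 & in2))
t3 = ~(t2 & in1) = ~((~(in3 ^ (in3 & in2))) & in1)
t4 = t3 & in0 = (~((~(in3 ^ (in3 & in2))) & in1)) & in0
t5 = ~(t4 ^ t3) = ~(((~((~(in3 ^ (in3 & in2))) & in1)) & in0) ^ (~((~(in3 ^ (in3 & in2))) & in1)))
t6 = ~(t5 ^ t3) = ~((~(((~((~(in3 ^ (in3 & in2))) & in1)) & in0) ^ (~((~(in3 ^ (in3 & in2))) & in1)))) ^ (~((~(in3 ^ (in3 & in2))) & in1)))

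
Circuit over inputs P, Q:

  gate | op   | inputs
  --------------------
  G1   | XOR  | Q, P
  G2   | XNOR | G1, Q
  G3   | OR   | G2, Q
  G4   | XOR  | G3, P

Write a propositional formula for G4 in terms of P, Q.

(((Q XOR P) XNOR Q) OR Q) XOR P

G1 = Q XOR P
G2 = G1 XNOR Q = (Q XOR P) XNOR Q
G3 = G2 OR Q = ((Q XOR P) XNOR Q) OR Q
G4 = G3 XOR P = (((Q XOR P) XNOR Q) OR Q) XOR P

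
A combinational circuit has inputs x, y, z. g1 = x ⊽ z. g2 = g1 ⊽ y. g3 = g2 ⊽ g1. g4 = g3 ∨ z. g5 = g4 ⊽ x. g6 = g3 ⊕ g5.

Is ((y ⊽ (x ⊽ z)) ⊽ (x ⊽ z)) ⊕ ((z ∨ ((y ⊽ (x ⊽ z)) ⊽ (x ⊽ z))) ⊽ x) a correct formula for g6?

Yes

g1 = x ⊽ z
g2 = g1 ⊽ y = (x ⊽ z) ⊽ y
g3 = g2 ⊽ g1 = ((x ⊽ z) ⊽ y) ⊽ (x ⊽ z)
g4 = g3 ∨ z = (((x ⊽ z) ⊽ y) ⊽ (x ⊽ z)) ∨ z
g5 = g4 ⊽ x = ((((x ⊽ z) ⊽ y) ⊽ (x ⊽ z)) ∨ z) ⊽ x
g6 = g3 ⊕ g5 = (((x ⊽ z) ⊽ y) ⊽ (x ⊽ z)) ⊕ (((((x ⊽ z) ⊽ y) ⊽ (x ⊽ z)) ∨ z) ⊽ x)
At x=0, y=0, z=1: circuit gives 0, formula gives 0.
At x=0, y=0, z=0: circuit gives 1, formula gives 1.
Agrees on all 8 inputs.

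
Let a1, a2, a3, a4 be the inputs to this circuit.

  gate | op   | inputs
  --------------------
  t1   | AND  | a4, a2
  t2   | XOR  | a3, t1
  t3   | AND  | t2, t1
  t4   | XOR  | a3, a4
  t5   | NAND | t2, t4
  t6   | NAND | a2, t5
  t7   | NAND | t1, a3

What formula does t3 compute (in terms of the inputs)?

t1 = a4 AND a2
t2 = a3 XOR t1 = a3 XOR (a4 AND a2)
t3 = t2 AND t1 = (a3 XOR (a4 AND a2)) AND (a4 AND a2)

(a3 XOR (a4 AND a2)) AND (a4 AND a2)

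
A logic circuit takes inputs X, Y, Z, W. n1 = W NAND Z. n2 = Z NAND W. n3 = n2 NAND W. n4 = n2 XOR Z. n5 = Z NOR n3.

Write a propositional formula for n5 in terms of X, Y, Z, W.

Z NOR ((Z NAND W) NAND W)

n2 = Z NAND W
n3 = n2 NAND W = (Z NAND W) NAND W
n5 = Z NOR n3 = Z NOR ((Z NAND W) NAND W)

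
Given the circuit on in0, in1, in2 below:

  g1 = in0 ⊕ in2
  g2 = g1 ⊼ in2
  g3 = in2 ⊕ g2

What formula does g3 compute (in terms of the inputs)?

in2 ⊕ ((in0 ⊕ in2) ⊼ in2)

g1 = in0 ⊕ in2
g2 = g1 ⊼ in2 = (in0 ⊕ in2) ⊼ in2
g3 = in2 ⊕ g2 = in2 ⊕ ((in0 ⊕ in2) ⊼ in2)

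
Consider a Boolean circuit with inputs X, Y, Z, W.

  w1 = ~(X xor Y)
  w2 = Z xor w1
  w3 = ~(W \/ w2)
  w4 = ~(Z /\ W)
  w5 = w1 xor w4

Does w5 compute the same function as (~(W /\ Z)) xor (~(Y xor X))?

Yes

w1 = ~(X xor Y)
w4 = ~(Z /\ W)
w5 = w1 xor w4 = (~(X xor Y)) xor (~(Z /\ W))
At X=0, Y=0, Z=0, W=0: circuit gives 0, formula gives 0.
At X=0, Y=0, Z=1, W=1: circuit gives 1, formula gives 1.
Agrees on all 16 inputs.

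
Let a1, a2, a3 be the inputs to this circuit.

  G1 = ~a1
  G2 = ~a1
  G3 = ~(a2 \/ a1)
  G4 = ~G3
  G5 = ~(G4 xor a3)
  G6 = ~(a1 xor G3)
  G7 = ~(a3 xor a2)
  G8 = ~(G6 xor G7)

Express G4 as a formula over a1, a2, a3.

G3 = ~(a2 \/ a1)
G4 = ~G3 = ~(~(a2 \/ a1))

~(~(a2 \/ a1))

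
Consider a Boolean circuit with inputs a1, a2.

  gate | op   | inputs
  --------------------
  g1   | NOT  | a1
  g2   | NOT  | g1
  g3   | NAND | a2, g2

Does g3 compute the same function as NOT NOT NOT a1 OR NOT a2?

g1 = NOT a1
g2 = NOT g1 = NOT NOT a1
g3 = a2 NAND g2 = a2 NAND NOT NOT a1
At a1=1, a2=1: circuit gives 0, formula gives 0.
At a1=0, a2=0: circuit gives 1, formula gives 1.
Agrees on all 4 inputs.

Yes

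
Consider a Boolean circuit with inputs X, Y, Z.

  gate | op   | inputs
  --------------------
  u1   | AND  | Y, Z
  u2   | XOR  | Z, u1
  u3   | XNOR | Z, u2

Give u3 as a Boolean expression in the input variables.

u1 = Y AND Z
u2 = Z XOR u1 = Z XOR (Y AND Z)
u3 = Z XNOR u2 = Z XNOR (Z XOR (Y AND Z))

Z XNOR (Z XOR (Y AND Z))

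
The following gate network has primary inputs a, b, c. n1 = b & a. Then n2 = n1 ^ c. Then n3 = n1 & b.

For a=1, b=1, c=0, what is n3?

1

n1 = 1 & 1 = 1
n3 = 1 & 1 = 1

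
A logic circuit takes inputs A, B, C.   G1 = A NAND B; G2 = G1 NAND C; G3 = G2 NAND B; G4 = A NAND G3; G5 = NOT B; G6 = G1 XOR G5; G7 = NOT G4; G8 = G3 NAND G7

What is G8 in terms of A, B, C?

(((A NAND B) NAND C) NAND B) NAND NOT (A NAND (((A NAND B) NAND C) NAND B))

G1 = A NAND B
G2 = G1 NAND C = (A NAND B) NAND C
G3 = G2 NAND B = ((A NAND B) NAND C) NAND B
G4 = A NAND G3 = A NAND (((A NAND B) NAND C) NAND B)
G7 = NOT G4 = NOT (A NAND (((A NAND B) NAND C) NAND B))
G8 = G3 NAND G7 = (((A NAND B) NAND C) NAND B) NAND NOT (A NAND (((A NAND B) NAND C) NAND B))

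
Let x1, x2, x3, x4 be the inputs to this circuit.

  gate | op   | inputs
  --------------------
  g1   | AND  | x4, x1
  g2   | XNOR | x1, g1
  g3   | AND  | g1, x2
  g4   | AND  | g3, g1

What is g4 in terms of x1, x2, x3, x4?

g1 = x4 AND x1
g3 = g1 AND x2 = (x4 AND x1) AND x2
g4 = g3 AND g1 = ((x4 AND x1) AND x2) AND (x4 AND x1)

((x4 AND x1) AND x2) AND (x4 AND x1)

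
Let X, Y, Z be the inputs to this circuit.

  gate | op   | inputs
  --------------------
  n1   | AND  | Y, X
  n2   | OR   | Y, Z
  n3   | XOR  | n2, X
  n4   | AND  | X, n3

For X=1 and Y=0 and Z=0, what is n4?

n2 = 0 OR 0 = 0
n3 = 0 XOR 1 = 1
n4 = 1 AND 1 = 1

1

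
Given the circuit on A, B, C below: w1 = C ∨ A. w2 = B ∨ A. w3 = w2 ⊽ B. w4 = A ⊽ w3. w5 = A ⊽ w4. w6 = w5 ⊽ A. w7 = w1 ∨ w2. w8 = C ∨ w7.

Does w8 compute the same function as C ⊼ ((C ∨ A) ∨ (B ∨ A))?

w1 = C ∨ A
w2 = B ∨ A
w7 = w1 ∨ w2 = (C ∨ A) ∨ (B ∨ A)
w8 = C ∨ w7 = C ∨ ((C ∨ A) ∨ (B ∨ A))
At A=0, B=0, C=0: circuit gives 0, formula gives 1.

No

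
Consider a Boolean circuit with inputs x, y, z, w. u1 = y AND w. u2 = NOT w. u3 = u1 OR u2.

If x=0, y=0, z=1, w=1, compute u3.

0

u1 = 0 AND 1 = 0
u2 = NOT 1 = 0
u3 = 0 OR 0 = 0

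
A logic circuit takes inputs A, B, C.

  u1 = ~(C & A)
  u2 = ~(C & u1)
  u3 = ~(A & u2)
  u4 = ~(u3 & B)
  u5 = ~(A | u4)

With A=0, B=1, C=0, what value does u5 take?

u1 = ~(0 & 0) = 1
u2 = ~(0 & 1) = 1
u3 = ~(0 & 1) = 1
u4 = ~(1 & 1) = 0
u5 = ~(0 | 0) = 1

1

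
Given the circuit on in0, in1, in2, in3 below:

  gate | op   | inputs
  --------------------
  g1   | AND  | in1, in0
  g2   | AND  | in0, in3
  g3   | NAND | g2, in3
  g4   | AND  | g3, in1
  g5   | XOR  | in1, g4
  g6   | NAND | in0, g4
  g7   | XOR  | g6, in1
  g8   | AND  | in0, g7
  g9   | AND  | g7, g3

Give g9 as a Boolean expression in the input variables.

((in0 NAND (((in0 AND in3) NAND in3) AND in1)) XOR in1) AND ((in0 AND in3) NAND in3)

g2 = in0 AND in3
g3 = g2 NAND in3 = (in0 AND in3) NAND in3
g4 = g3 AND in1 = ((in0 AND in3) NAND in3) AND in1
g6 = in0 NAND g4 = in0 NAND (((in0 AND in3) NAND in3) AND in1)
g7 = g6 XOR in1 = (in0 NAND (((in0 AND in3) NAND in3) AND in1)) XOR in1
g9 = g7 AND g3 = ((in0 NAND (((in0 AND in3) NAND in3) AND in1)) XOR in1) AND ((in0 AND in3) NAND in3)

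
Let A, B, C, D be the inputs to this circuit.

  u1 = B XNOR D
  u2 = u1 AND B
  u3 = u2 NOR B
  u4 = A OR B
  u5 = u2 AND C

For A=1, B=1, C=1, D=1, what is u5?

1

u1 = 1 XNOR 1 = 1
u2 = 1 AND 1 = 1
u5 = 1 AND 1 = 1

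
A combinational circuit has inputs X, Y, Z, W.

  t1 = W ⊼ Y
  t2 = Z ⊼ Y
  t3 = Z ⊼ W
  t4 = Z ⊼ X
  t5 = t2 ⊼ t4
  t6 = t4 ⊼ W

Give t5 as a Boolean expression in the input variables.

t2 = Z ⊼ Y
t4 = Z ⊼ X
t5 = t2 ⊼ t4 = (Z ⊼ Y) ⊼ (Z ⊼ X)

(Z ⊼ Y) ⊼ (Z ⊼ X)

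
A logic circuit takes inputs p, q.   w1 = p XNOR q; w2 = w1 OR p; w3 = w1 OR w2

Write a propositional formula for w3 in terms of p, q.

w1 = p XNOR q
w2 = w1 OR p = (p XNOR q) OR p
w3 = w1 OR w2 = (p XNOR q) OR ((p XNOR q) OR p)

(p XNOR q) OR ((p XNOR q) OR p)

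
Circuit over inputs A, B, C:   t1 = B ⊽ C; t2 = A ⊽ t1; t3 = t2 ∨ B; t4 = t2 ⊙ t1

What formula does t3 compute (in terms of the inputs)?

(A ⊽ (B ⊽ C)) ∨ B

t1 = B ⊽ C
t2 = A ⊽ t1 = A ⊽ (B ⊽ C)
t3 = t2 ∨ B = (A ⊽ (B ⊽ C)) ∨ B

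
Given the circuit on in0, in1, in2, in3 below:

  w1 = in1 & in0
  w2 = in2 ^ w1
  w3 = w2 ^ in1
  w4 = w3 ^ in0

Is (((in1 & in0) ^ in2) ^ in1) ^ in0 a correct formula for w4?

Yes

w1 = in1 & in0
w2 = in2 ^ w1 = in2 ^ (in1 & in0)
w3 = w2 ^ in1 = (in2 ^ (in1 & in0)) ^ in1
w4 = w3 ^ in0 = ((in2 ^ (in1 & in0)) ^ in1) ^ in0
At in0=0, in1=0, in2=0, in3=0: circuit gives 0, formula gives 0.
At in0=0, in1=0, in2=1, in3=0: circuit gives 1, formula gives 1.
Agrees on all 16 inputs.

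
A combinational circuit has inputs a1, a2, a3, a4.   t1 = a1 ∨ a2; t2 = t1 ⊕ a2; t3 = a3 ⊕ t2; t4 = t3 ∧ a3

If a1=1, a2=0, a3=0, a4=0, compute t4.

0

t1 = 1 ∨ 0 = 1
t2 = 1 ⊕ 0 = 1
t3 = 0 ⊕ 1 = 1
t4 = 1 ∧ 0 = 0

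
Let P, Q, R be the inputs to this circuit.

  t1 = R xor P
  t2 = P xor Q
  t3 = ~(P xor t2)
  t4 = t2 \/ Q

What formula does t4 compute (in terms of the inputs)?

(P xor Q) \/ Q

t2 = P xor Q
t4 = t2 \/ Q = (P xor Q) \/ Q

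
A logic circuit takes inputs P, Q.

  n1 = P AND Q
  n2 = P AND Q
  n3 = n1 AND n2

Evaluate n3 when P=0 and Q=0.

n1 = 0 AND 0 = 0
n2 = 0 AND 0 = 0
n3 = 0 AND 0 = 0

0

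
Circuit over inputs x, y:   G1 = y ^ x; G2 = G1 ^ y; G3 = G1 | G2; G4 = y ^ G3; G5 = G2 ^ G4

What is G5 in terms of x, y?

G1 = y ^ x
G2 = G1 ^ y = (y ^ x) ^ y
G3 = G1 | G2 = (y ^ x) | ((y ^ x) ^ y)
G4 = y ^ G3 = y ^ ((y ^ x) | ((y ^ x) ^ y))
G5 = G2 ^ G4 = ((y ^ x) ^ y) ^ (y ^ ((y ^ x) | ((y ^ x) ^ y)))

((y ^ x) ^ y) ^ (y ^ ((y ^ x) | ((y ^ x) ^ y)))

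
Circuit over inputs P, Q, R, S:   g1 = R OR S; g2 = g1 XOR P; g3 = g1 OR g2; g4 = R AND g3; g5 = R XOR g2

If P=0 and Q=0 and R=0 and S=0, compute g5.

0

g1 = 0 OR 0 = 0
g2 = 0 XOR 0 = 0
g5 = 0 XOR 0 = 0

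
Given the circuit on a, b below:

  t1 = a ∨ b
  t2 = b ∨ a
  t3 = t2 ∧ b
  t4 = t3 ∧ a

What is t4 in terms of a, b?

((b ∨ a) ∧ b) ∧ a

t2 = b ∨ a
t3 = t2 ∧ b = (b ∨ a) ∧ b
t4 = t3 ∧ a = ((b ∨ a) ∧ b) ∧ a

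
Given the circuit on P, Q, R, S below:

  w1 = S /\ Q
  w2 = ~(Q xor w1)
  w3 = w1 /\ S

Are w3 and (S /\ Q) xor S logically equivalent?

No

w1 = S /\ Q
w3 = w1 /\ S = (S /\ Q) /\ S
At P=0, Q=0, R=0, S=1: circuit gives 0, formula gives 1.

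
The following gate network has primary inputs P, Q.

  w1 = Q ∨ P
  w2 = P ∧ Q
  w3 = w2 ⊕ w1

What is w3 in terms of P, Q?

(P ∧ Q) ⊕ (Q ∨ P)

w1 = Q ∨ P
w2 = P ∧ Q
w3 = w2 ⊕ w1 = (P ∧ Q) ⊕ (Q ∨ P)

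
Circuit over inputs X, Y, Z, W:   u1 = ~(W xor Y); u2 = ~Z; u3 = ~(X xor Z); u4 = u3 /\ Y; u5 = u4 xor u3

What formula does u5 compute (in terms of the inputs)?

u3 = ~(X xor Z)
u4 = u3 /\ Y = (~(X xor Z)) /\ Y
u5 = u4 xor u3 = ((~(X xor Z)) /\ Y) xor (~(X xor Z))

((~(X xor Z)) /\ Y) xor (~(X xor Z))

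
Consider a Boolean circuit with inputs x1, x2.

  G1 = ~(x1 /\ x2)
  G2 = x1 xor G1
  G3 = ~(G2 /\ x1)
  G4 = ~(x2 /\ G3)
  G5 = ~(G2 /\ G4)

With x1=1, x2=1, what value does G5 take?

G1 = ~(1 /\ 1) = 0
G2 = 1 xor 0 = 1
G3 = ~(1 /\ 1) = 0
G4 = ~(1 /\ 0) = 1
G5 = ~(1 /\ 1) = 0

0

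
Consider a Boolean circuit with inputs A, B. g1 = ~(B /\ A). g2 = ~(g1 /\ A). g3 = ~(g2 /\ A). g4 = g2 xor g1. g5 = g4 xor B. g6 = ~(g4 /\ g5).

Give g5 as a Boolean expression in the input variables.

g1 = ~(B /\ A)
g2 = ~(g1 /\ A) = ~((~(B /\ A)) /\ A)
g4 = g2 xor g1 = (~((~(B /\ A)) /\ A)) xor (~(B /\ A))
g5 = g4 xor B = ((~((~(B /\ A)) /\ A)) xor (~(B /\ A))) xor B

((~((~(B /\ A)) /\ A)) xor (~(B /\ A))) xor B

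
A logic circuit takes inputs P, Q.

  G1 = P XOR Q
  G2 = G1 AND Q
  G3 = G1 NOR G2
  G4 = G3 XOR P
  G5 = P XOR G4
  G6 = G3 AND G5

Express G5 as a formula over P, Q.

G1 = P XOR Q
G2 = G1 AND Q = (P XOR Q) AND Q
G3 = G1 NOR G2 = (P XOR Q) NOR ((P XOR Q) AND Q)
G4 = G3 XOR P = ((P XOR Q) NOR ((P XOR Q) AND Q)) XOR P
G5 = P XOR G4 = P XOR (((P XOR Q) NOR ((P XOR Q) AND Q)) XOR P)

P XOR (((P XOR Q) NOR ((P XOR Q) AND Q)) XOR P)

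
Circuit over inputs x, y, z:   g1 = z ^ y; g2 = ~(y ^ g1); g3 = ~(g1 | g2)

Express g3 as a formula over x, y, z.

g1 = z ^ y
g2 = ~(y ^ g1) = ~(y ^ (z ^ y))
g3 = ~(g1 | g2) = ~((z ^ y) | (~(y ^ (z ^ y))))

~((z ^ y) | (~(y ^ (z ^ y))))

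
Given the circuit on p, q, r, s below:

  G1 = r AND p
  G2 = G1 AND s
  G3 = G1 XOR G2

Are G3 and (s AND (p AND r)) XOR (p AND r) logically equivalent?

G1 = r AND p
G2 = G1 AND s = (r AND p) AND s
G3 = G1 XOR G2 = (r AND p) XOR ((r AND p) AND s)
At p=0, q=0, r=0, s=0: circuit gives 0, formula gives 0.
At p=1, q=0, r=1, s=0: circuit gives 1, formula gives 1.
Agrees on all 16 inputs.

Yes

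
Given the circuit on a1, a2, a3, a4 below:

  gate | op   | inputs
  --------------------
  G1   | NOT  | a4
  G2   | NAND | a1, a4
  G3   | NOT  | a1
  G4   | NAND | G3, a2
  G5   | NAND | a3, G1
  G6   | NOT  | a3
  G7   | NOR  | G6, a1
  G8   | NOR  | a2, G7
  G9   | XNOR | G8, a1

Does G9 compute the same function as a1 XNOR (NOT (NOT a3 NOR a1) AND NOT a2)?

G6 = NOT a3
G7 = G6 NOR a1 = NOT a3 NOR a1
G8 = a2 NOR G7 = a2 NOR (NOT a3 NOR a1)
G9 = G8 XNOR a1 = (a2 NOR (NOT a3 NOR a1)) XNOR a1
At a1=0, a2=0, a3=0, a4=0: circuit gives 0, formula gives 0.
At a1=0, a2=0, a3=1, a4=0: circuit gives 1, formula gives 1.
Agrees on all 16 inputs.

Yes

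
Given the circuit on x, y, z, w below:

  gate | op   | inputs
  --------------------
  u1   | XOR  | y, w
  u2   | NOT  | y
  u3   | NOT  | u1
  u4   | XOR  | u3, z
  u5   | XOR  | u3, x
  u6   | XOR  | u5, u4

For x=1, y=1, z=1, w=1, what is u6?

u1 = 1 XOR 1 = 0
u3 = NOT 0 = 1
u4 = 1 XOR 1 = 0
u5 = 1 XOR 1 = 0
u6 = 0 XOR 0 = 0

0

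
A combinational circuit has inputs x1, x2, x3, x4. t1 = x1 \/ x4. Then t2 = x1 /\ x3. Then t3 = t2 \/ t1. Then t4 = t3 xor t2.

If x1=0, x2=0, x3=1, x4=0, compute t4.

t1 = 0 \/ 0 = 0
t2 = 0 /\ 1 = 0
t3 = 0 \/ 0 = 0
t4 = 0 xor 0 = 0

0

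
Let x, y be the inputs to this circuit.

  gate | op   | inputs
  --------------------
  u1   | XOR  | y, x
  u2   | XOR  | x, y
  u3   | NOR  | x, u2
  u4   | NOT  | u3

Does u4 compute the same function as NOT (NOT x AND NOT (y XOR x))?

u2 = x XOR y
u3 = x NOR u2 = x NOR (x XOR y)
u4 = NOT u3 = NOT (x NOR (x XOR y))
At x=0, y=0: circuit gives 0, formula gives 0.
At x=0, y=1: circuit gives 1, formula gives 1.
Agrees on all 4 inputs.

Yes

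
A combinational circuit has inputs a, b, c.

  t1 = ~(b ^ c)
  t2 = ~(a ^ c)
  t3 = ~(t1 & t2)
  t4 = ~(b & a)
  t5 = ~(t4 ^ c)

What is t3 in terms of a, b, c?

t1 = ~(b ^ c)
t2 = ~(a ^ c)
t3 = ~(t1 & t2) = ~((~(b ^ c)) & (~(a ^ c)))

~((~(b ^ c)) & (~(a ^ c)))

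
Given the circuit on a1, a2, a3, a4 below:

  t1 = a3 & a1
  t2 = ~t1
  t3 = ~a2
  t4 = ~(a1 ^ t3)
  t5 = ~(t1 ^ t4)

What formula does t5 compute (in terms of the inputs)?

~((a3 & a1) ^ (~(a1 ^ ~a2)))

t1 = a3 & a1
t3 = ~a2
t4 = ~(a1 ^ t3) = ~(a1 ^ ~a2)
t5 = ~(t1 ^ t4) = ~((a3 & a1) ^ (~(a1 ^ ~a2)))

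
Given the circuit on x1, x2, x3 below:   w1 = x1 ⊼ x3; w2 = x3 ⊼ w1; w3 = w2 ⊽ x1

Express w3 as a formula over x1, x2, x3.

w1 = x1 ⊼ x3
w2 = x3 ⊼ w1 = x3 ⊼ (x1 ⊼ x3)
w3 = w2 ⊽ x1 = (x3 ⊼ (x1 ⊼ x3)) ⊽ x1

(x3 ⊼ (x1 ⊼ x3)) ⊽ x1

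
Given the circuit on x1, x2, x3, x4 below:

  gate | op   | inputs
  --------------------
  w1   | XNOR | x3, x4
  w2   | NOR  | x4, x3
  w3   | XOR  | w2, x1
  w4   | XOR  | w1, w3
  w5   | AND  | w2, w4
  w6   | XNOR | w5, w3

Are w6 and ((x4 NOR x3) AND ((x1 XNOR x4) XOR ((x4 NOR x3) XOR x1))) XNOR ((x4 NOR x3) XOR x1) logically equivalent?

w1 = x3 XNOR x4
w2 = x4 NOR x3
w3 = w2 XOR x1 = (x4 NOR x3) XOR x1
w4 = w1 XOR w3 = (x3 XNOR x4) XOR ((x4 NOR x3) XOR x1)
w5 = w2 AND w4 = (x4 NOR x3) AND ((x3 XNOR x4) XOR ((x4 NOR x3) XOR x1))
w6 = w5 XNOR w3 = ((x4 NOR x3) AND ((x3 XNOR x4) XOR ((x4 NOR x3) XOR x1))) XNOR ((x4 NOR x3) XOR x1)
At x1=1, x2=0, x3=0, x4=0: circuit gives 0, formula gives 1.

No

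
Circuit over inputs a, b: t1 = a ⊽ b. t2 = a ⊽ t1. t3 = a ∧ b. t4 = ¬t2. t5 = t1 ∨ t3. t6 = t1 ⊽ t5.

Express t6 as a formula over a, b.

t1 = a ⊽ b
t3 = a ∧ b
t5 = t1 ∨ t3 = (a ⊽ b) ∨ (a ∧ b)
t6 = t1 ⊽ t5 = (a ⊽ b) ⊽ ((a ⊽ b) ∨ (a ∧ b))

(a ⊽ b) ⊽ ((a ⊽ b) ∨ (a ∧ b))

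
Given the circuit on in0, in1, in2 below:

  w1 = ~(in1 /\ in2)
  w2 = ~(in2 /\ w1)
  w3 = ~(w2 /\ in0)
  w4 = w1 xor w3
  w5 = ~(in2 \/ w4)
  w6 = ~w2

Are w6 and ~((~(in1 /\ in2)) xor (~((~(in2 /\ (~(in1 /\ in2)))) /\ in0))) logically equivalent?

No

w1 = ~(in1 /\ in2)
w2 = ~(in2 /\ w1) = ~(in2 /\ (~(in1 /\ in2)))
w6 = ~w2 = ~(~(in2 /\ (~(in1 /\ in2))))
At in0=0, in1=0, in2=0: circuit gives 0, formula gives 1.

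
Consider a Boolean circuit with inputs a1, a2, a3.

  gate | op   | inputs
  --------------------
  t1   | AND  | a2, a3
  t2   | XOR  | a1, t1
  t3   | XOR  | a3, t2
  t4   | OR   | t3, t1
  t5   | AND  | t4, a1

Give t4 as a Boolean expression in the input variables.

t1 = a2 AND a3
t2 = a1 XOR t1 = a1 XOR (a2 AND a3)
t3 = a3 XOR t2 = a3 XOR (a1 XOR (a2 AND a3))
t4 = t3 OR t1 = (a3 XOR (a1 XOR (a2 AND a3))) OR (a2 AND a3)

(a3 XOR (a1 XOR (a2 AND a3))) OR (a2 AND a3)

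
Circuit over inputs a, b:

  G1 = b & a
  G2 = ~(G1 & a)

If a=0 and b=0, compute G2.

1

G1 = 0 & 0 = 0
G2 = ~(0 & 0) = 1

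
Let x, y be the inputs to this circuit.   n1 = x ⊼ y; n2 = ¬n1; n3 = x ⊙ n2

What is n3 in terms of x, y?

x ⊙ ¬(x ⊼ y)

n1 = x ⊼ y
n2 = ¬n1 = ¬(x ⊼ y)
n3 = x ⊙ n2 = x ⊙ ¬(x ⊼ y)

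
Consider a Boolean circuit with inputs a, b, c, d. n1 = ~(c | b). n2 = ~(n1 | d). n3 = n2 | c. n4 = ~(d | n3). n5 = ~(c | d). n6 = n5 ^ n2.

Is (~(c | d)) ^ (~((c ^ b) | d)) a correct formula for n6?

n1 = ~(c | b)
n2 = ~(n1 | d) = ~((~(c | b)) | d)
n5 = ~(c | d)
n6 = n5 ^ n2 = (~(c | d)) ^ (~((~(c | b)) | d))
At a=0, b=0, c=0, d=0: circuit gives 1, formula gives 0.

No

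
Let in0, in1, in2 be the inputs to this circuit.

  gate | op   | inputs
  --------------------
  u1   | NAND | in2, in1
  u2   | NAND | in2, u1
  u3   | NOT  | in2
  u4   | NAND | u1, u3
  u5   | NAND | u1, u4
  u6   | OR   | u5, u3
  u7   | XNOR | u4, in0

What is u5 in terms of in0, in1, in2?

u1 = in2 NAND in1
u3 = NOT in2
u4 = u1 NAND u3 = (in2 NAND in1) NAND NOT in2
u5 = u1 NAND u4 = (in2 NAND in1) NAND ((in2 NAND in1) NAND NOT in2)

(in2 NAND in1) NAND ((in2 NAND in1) NAND NOT in2)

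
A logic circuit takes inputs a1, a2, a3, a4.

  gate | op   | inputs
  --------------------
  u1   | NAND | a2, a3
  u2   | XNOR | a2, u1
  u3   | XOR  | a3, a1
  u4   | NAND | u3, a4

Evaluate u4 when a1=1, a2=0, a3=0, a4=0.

1

u3 = 0 XOR 1 = 1
u4 = 1 NAND 0 = 1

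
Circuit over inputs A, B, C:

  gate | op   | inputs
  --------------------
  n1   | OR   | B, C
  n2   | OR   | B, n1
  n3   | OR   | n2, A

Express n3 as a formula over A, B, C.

n1 = B OR C
n2 = B OR n1 = B OR (B OR C)
n3 = n2 OR A = (B OR (B OR C)) OR A

(B OR (B OR C)) OR A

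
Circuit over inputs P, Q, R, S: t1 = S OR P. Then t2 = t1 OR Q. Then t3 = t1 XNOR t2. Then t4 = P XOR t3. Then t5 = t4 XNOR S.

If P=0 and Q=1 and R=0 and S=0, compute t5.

t1 = 0 OR 0 = 0
t2 = 0 OR 1 = 1
t3 = 0 XNOR 1 = 0
t4 = 0 XOR 0 = 0
t5 = 0 XNOR 0 = 1

1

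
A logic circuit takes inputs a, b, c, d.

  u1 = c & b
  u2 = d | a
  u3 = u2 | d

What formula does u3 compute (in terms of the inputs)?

(d | a) | d

u2 = d | a
u3 = u2 | d = (d | a) | d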